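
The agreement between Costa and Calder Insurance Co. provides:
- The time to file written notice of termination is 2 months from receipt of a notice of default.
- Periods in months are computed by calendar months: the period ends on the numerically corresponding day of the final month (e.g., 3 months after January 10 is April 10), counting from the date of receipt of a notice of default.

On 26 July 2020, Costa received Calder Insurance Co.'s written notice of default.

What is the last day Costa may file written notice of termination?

2 months after 26 July 2020 is September 26, 2020.

September 26, 2020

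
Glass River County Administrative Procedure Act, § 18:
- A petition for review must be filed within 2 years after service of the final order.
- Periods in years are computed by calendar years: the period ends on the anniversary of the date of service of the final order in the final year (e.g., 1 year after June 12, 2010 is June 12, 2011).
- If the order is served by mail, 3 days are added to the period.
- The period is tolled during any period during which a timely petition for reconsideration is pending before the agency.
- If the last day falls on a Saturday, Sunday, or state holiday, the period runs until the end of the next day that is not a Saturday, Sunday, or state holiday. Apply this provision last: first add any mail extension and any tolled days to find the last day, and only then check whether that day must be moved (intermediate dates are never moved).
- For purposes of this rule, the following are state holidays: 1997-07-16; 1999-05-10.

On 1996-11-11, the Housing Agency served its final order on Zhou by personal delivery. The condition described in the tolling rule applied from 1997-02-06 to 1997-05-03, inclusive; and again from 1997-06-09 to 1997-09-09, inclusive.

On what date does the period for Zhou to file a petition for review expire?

2 years after 1996-11-11 is November 11, 1998.
Service was not by mail, so no mail extension applies.
From February 6, 1997 through May 3, 1997 inclusive is 87 days; tolling adds 87 days: November 11, 1998 + 87 days = February 6, 1999.
From June 9, 1997 through September 9, 1997 inclusive is 93 days; tolling adds 93 days: February 6, 1999 + 93 days = May 10, 1999.
May 10, 1999 is a listed holiday. The next qualifying day is May 11, 1999.

May 11, 1999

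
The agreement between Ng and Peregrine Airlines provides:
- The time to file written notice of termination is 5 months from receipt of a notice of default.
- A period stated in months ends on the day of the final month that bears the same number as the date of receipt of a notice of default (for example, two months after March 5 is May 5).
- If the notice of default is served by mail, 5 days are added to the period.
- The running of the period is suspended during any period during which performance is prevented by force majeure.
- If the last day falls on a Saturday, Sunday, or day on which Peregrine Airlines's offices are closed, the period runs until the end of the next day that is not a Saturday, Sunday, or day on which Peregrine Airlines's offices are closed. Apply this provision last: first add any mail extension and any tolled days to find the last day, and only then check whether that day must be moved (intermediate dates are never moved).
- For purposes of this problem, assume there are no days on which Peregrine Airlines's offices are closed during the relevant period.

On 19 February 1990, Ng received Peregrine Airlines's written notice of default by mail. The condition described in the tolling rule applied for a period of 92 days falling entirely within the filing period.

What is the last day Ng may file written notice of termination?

October 24, 1990

5 months after 19 February 1990 is July 19, 1990.
Service was by mail, adding 5 days: July 19, 1990 + 5 days = July 24, 1990.
Tolling adds 92 days: July 24, 1990 + 92 days = October 24, 1990.
October 24, 1990 is a Wednesday and not a day on which Peregrine Airlines's offices are closed, so no extension applies.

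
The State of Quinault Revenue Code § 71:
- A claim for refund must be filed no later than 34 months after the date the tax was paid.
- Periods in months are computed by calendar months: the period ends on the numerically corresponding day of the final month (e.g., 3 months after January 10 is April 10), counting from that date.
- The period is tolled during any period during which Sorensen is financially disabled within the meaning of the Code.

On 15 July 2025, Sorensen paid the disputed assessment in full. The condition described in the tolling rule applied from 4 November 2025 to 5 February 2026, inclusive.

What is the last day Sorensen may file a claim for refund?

34 months after 15 July 2025 is May 15, 2028.
From November 4, 2025 through February 5, 2026 inclusive is 94 days; tolling adds 94 days: May 15, 2028 + 94 days = August 17, 2028.

August 17, 2028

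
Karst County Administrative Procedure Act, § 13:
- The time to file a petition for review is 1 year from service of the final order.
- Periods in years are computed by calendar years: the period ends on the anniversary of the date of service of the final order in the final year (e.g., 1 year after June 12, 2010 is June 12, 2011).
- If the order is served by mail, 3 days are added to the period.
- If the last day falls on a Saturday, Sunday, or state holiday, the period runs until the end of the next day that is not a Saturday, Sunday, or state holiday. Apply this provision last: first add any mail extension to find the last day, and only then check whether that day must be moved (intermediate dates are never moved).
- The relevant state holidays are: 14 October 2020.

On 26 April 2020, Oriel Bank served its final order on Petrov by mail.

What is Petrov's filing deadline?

1 year after 26 April 2020 is April 26, 2021.
Service was by mail, adding 3 days: April 26, 2021 + 3 days = April 29, 2021.
April 29, 2021 is a Thursday and not a state holiday, so no extension applies.

April 29, 2021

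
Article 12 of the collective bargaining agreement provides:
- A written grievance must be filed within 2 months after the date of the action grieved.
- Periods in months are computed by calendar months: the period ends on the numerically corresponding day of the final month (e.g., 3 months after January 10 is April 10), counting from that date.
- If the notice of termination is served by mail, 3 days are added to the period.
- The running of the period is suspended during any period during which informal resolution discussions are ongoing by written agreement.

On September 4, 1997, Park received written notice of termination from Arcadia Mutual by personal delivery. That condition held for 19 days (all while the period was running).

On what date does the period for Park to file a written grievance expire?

2 months after September 4, 1997 is November 4, 1997.
Service was not by mail, so no mail extension applies.
Tolling adds 19 days: November 4, 1997 + 19 days = November 23, 1997.

November 23, 1997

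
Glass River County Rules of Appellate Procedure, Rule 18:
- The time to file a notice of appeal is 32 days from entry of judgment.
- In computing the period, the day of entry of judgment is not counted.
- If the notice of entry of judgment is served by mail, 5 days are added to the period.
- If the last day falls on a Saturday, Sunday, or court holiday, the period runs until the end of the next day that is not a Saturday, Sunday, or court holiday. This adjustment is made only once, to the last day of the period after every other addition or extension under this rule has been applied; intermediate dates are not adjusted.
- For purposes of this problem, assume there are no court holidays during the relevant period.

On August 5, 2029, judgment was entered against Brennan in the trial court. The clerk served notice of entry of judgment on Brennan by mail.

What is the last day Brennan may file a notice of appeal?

September 11, 2029

32 days after August 5, 2029 is September 6, 2029.
Service was by mail, adding 5 days: September 6, 2029 + 5 days = September 11, 2029.
September 11, 2029 is a Tuesday and not a court holiday, so no extension applies.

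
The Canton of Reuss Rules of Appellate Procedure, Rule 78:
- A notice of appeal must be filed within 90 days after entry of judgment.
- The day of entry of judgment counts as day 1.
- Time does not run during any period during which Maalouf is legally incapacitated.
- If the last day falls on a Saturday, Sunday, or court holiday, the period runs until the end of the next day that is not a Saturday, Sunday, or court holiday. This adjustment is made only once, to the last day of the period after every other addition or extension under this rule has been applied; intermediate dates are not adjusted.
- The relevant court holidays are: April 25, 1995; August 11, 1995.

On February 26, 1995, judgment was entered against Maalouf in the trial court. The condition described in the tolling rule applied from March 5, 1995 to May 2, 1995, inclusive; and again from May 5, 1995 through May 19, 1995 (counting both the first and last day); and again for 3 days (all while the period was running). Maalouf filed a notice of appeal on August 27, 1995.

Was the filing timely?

Counting February 26, 1995 as day 1, day 90 is May 26, 1995.
From March 5, 1995 through May 2, 1995 inclusive is 59 days; tolling adds 59 days: May 26, 1995 + 59 days = July 24, 1995.
From May 5, 1995 through May 19, 1995 inclusive is 15 days; tolling adds 15 days: July 24, 1995 + 15 days = August 8, 1995.
Tolling adds 3 days: August 8, 1995 + 3 days = August 11, 1995.
August 11, 1995 is a listed holiday; August 12, 1995 is Saturday; August 13, 1995 is Sunday. The next qualifying day is August 14, 1995.
The deadline is August 14, 1995; the filing on August 27, 1995 is after that date.

No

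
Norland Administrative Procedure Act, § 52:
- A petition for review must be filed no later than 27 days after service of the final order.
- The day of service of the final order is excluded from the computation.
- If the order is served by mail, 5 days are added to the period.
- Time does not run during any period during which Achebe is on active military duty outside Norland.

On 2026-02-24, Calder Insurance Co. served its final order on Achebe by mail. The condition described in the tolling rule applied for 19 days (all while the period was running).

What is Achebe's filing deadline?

27 days after 2026-02-24 is March 23, 2026.
Service was by mail, adding 5 days: March 23, 2026 + 5 days = March 28, 2026.
Tolling adds 19 days: March 28, 2026 + 19 days = April 16, 2026.

April 16, 2026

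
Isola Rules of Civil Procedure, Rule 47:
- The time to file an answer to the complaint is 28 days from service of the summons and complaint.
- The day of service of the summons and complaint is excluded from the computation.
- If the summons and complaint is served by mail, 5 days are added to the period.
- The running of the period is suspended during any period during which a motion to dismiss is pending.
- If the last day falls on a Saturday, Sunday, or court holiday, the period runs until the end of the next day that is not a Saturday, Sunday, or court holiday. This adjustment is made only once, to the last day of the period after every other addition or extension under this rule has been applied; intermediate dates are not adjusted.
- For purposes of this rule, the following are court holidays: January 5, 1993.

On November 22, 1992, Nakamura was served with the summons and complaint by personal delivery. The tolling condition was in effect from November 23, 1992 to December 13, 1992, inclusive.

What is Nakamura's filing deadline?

January 11, 1993

28 days after November 22, 1992 is December 20, 1992.
Service was not by mail, so no mail extension applies.
From November 23, 1992 through December 13, 1992 inclusive is 21 days; tolling adds 21 days: December 20, 1992 + 21 days = January 10, 1993.
January 10, 1993 is Sunday. The next qualifying day is January 11, 1993.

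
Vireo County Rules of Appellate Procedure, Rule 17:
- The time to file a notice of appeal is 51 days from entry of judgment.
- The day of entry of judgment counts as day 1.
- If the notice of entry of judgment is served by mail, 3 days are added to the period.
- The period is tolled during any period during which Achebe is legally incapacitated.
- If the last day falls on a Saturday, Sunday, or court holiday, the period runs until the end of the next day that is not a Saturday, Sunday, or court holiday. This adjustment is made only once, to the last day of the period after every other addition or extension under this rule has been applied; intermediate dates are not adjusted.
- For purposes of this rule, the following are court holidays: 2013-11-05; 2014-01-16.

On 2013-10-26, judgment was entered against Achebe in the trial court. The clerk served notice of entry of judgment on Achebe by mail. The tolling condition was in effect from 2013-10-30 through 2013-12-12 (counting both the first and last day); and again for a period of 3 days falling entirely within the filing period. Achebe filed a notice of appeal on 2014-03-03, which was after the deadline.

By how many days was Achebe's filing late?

Counting 2013-10-26 as day 1, day 51 is December 15, 2013.
Service was by mail, adding 3 days: December 15, 2013 + 3 days = December 18, 2013.
From October 30, 2013 through December 12, 2013 inclusive is 44 days; tolling adds 44 days: December 18, 2013 + 44 days = January 31, 2014.
Tolling adds 3 days: January 31, 2014 + 3 days = February 3, 2014.
February 3, 2014 is a Monday and not a court holiday, so no extension applies.
The deadline is February 3, 2014; from February 3, 2014 to March 3, 2014 is 28 days.

28 days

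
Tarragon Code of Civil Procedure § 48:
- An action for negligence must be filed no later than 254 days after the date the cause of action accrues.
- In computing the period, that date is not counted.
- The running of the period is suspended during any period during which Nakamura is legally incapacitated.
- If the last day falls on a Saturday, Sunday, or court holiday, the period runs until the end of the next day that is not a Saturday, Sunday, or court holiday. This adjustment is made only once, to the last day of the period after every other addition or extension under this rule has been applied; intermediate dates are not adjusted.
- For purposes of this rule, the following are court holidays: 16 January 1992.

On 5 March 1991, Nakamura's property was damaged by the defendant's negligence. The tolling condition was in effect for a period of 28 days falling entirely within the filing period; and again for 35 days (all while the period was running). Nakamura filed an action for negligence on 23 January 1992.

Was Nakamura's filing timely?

No

254 days after 5 March 1991 is November 14, 1991.
Tolling adds 28 days: November 14, 1991 + 28 days = December 12, 1991.
Tolling adds 35 days: December 12, 1991 + 35 days = January 16, 1992.
January 16, 1992 is a listed holiday. The next qualifying day is January 17, 1992.
The deadline is January 17, 1992; the filing on January 23, 1992 is after that date.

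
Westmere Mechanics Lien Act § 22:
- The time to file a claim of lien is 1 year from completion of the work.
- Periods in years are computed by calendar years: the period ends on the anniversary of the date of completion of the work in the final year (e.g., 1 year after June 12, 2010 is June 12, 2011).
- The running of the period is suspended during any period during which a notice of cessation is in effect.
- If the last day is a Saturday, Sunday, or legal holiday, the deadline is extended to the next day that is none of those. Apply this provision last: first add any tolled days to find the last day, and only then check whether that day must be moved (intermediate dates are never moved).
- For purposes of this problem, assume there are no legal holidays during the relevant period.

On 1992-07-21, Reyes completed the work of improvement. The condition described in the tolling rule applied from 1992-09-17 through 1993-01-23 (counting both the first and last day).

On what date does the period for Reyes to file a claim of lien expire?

1 year after 1992-07-21 is July 21, 1993.
From September 17, 1992 through January 23, 1993 inclusive is 129 days; tolling adds 129 days: July 21, 1993 + 129 days = November 27, 1993.
November 27, 1993 is Saturday; November 28, 1993 is Sunday. The next qualifying day is November 29, 1993.

November 29, 1993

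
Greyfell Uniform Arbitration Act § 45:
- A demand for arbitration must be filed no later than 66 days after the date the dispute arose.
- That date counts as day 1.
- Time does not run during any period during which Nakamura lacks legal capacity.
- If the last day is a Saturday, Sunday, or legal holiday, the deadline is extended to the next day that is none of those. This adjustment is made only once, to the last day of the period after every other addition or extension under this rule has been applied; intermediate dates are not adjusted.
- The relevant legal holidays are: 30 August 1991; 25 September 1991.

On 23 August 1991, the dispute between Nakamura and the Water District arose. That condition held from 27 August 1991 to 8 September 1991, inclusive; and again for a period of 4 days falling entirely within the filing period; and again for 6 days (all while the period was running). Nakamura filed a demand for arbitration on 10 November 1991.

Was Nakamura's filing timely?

Yes

Counting 23 August 1991 as day 1, day 66 is October 27, 1991.
From August 27, 1991 through September 8, 1991 inclusive is 13 days; tolling adds 13 days: October 27, 1991 + 13 days = November 9, 1991.
Tolling adds 4 days: November 9, 1991 + 4 days = November 13, 1991.
Tolling adds 6 days: November 13, 1991 + 6 days = November 19, 1991.
November 19, 1991 is a Tuesday and not a legal holiday, so no extension applies.
The deadline is November 19, 1991; the filing on November 10, 1991 is on or before that date.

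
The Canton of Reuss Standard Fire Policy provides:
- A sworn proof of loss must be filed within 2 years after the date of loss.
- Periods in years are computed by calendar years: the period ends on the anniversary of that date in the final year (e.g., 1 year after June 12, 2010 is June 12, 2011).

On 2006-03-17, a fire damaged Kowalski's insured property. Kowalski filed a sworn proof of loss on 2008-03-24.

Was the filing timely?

No

2 years after 2006-03-17 is March 17, 2008.
The deadline is March 17, 2008; the filing on March 24, 2008 is after that date.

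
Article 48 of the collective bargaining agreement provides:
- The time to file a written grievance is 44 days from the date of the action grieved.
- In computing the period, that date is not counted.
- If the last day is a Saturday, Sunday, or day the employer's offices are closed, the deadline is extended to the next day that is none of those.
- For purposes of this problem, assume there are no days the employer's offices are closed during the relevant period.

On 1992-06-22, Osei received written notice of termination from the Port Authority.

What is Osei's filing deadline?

August 5, 1992

44 days after 1992-06-22 is August 5, 1992.
August 5, 1992 is a Wednesday and not a day the employer's offices are closed, so no extension applies.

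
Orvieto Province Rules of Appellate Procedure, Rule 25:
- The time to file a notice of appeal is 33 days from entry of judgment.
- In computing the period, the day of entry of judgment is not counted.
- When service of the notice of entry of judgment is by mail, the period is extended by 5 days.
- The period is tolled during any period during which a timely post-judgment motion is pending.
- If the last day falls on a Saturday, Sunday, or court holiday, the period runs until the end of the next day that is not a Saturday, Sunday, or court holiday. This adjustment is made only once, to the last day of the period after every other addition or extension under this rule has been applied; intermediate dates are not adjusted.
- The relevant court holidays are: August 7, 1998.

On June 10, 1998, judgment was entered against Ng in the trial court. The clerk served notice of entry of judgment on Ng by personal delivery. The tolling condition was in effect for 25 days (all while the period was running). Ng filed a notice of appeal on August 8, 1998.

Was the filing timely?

Yes

33 days after June 10, 1998 is July 13, 1998.
Service was not by mail, so no mail extension applies.
Tolling adds 25 days: July 13, 1998 + 25 days = August 7, 1998.
August 7, 1998 is a listed holiday; August 8, 1998 is Saturday; August 9, 1998 is Sunday. The next qualifying day is August 10, 1998.
The deadline is August 10, 1998; the filing on August 8, 1998 is on or before that date.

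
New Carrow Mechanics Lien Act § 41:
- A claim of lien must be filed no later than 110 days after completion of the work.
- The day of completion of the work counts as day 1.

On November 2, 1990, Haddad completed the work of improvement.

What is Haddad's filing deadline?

Counting November 2, 1990 as day 1, day 110 is February 19, 1991.

February 19, 1991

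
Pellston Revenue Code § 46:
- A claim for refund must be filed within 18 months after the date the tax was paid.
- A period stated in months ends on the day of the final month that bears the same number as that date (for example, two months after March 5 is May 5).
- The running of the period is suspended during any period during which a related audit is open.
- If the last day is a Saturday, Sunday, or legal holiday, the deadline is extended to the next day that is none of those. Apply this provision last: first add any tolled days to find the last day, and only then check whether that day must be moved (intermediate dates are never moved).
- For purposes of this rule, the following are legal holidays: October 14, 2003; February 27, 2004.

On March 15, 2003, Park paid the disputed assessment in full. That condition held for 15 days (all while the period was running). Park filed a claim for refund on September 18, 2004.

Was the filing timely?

18 months after March 15, 2003 is September 15, 2004.
Tolling adds 15 days: September 15, 2004 + 15 days = September 30, 2004.
September 30, 2004 is a Thursday and not a legal holiday, so no extension applies.
The deadline is September 30, 2004; the filing on September 18, 2004 is on or before that date.

Yes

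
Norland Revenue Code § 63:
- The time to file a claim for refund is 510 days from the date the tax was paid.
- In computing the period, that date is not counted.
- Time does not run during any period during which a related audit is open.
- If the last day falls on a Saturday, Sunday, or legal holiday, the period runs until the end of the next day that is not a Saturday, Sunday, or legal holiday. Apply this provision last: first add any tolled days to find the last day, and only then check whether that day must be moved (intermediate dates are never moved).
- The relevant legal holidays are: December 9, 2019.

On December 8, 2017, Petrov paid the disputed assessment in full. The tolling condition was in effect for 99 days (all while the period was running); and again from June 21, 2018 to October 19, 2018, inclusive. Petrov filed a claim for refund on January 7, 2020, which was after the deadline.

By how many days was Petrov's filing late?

510 days after December 8, 2017 is May 2, 2019.
Tolling adds 99 days: May 2, 2019 + 99 days = August 9, 2019.
From June 21, 2018 through October 19, 2018 inclusive is 121 days; tolling adds 121 days: August 9, 2019 + 121 days = December 8, 2019.
December 8, 2019 is Sunday; December 9, 2019 is a listed holiday. The next qualifying day is December 10, 2019.
The deadline is December 10, 2019; from December 10, 2019 to January 7, 2020 is 28 days.

28 days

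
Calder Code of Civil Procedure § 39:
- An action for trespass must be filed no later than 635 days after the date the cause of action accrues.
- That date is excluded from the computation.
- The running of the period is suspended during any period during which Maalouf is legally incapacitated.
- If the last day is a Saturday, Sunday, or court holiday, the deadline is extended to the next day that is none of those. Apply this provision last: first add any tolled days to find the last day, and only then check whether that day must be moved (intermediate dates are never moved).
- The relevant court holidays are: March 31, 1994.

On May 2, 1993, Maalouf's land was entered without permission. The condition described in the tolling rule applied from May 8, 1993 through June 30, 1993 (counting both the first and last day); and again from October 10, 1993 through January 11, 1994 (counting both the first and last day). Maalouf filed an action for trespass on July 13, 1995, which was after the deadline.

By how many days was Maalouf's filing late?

635 days after May 2, 1993 is January 27, 1995.
From May 8, 1993 through June 30, 1993 inclusive is 54 days; tolling adds 54 days: January 27, 1995 + 54 days = March 22, 1995.
From October 10, 1993 through January 11, 1994 inclusive is 94 days; tolling adds 94 days: March 22, 1995 + 94 days = June 24, 1995.
June 24, 1995 is Saturday; June 25, 1995 is Sunday. The next qualifying day is June 26, 1995.
The deadline is June 26, 1995; from June 26, 1995 to July 13, 1995 is 17 days.

17 days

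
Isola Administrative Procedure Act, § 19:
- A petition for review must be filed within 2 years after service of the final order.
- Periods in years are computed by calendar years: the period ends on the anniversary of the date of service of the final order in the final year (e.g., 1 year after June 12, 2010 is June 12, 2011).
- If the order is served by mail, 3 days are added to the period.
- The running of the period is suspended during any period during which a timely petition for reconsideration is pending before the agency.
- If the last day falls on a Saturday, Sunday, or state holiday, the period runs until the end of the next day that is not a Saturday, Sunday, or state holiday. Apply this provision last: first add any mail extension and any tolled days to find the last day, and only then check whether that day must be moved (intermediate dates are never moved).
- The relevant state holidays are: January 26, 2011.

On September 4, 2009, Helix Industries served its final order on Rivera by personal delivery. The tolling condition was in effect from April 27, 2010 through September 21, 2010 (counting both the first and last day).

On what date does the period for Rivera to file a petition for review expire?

2 years after September 4, 2009 is September 4, 2011.
Service was not by mail, so no mail extension applies.
From April 27, 2010 through September 21, 2010 inclusive is 148 days; tolling adds 148 days: September 4, 2011 + 148 days = January 30, 2012.
January 30, 2012 is a Monday and not a state holiday, so no extension applies.

January 30, 2012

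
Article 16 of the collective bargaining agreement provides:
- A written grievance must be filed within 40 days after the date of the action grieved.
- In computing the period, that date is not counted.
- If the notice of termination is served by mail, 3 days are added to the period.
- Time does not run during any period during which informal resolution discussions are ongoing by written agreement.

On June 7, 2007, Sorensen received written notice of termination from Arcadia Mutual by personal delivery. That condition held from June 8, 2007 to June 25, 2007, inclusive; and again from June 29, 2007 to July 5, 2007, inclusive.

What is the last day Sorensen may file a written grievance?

40 days after June 7, 2007 is July 17, 2007.
Service was not by mail, so no mail extension applies.
From June 8, 2007 through June 25, 2007 inclusive is 18 days; tolling adds 18 days: July 17, 2007 + 18 days = August 4, 2007.
From June 29, 2007 through July 5, 2007 inclusive is 7 days; tolling adds 7 days: August 4, 2007 + 7 days = August 11, 2007.

August 11, 2007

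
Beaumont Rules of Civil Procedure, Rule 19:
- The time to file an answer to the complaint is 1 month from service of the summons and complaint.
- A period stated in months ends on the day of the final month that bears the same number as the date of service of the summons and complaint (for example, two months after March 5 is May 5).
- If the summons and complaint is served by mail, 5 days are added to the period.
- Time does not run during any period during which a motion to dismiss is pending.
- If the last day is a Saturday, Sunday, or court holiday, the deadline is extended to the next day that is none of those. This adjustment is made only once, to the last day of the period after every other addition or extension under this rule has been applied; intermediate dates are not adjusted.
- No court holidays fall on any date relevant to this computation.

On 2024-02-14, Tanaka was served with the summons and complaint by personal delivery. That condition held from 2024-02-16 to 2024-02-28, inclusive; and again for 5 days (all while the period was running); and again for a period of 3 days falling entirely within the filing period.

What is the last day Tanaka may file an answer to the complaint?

1 month after 2024-02-14 is March 14, 2024.
Service was not by mail, so no mail extension applies.
From February 16, 2024 through February 28, 2024 inclusive is 13 days; tolling adds 13 days: March 14, 2024 + 13 days = March 27, 2024.
Tolling adds 5 days: March 27, 2024 + 5 days = April 1, 2024.
Tolling adds 3 days: April 1, 2024 + 3 days = April 4, 2024.
April 4, 2024 is a Thursday and not a court holiday, so no extension applies.

April 4, 2024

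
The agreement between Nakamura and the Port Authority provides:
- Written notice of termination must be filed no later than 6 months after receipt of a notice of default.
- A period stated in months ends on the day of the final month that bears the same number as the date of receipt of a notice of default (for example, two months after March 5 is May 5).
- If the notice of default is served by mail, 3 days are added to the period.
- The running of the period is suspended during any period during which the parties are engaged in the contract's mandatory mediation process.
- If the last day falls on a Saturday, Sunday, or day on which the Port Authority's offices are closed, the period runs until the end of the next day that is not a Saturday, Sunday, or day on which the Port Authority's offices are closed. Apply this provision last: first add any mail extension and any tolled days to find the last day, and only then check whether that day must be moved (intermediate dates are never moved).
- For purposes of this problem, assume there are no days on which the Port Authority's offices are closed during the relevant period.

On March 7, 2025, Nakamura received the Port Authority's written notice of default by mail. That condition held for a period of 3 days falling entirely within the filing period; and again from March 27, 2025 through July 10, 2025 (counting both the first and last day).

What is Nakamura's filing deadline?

December 29, 2025

6 months after March 7, 2025 is September 7, 2025.
Service was by mail, adding 3 days: September 7, 2025 + 3 days = September 10, 2025.
Tolling adds 3 days: September 10, 2025 + 3 days = September 13, 2025.
From March 27, 2025 through July 10, 2025 inclusive is 106 days; tolling adds 106 days: September 13, 2025 + 106 days = December 28, 2025.
December 28, 2025 is Sunday. The next qualifying day is December 29, 2025.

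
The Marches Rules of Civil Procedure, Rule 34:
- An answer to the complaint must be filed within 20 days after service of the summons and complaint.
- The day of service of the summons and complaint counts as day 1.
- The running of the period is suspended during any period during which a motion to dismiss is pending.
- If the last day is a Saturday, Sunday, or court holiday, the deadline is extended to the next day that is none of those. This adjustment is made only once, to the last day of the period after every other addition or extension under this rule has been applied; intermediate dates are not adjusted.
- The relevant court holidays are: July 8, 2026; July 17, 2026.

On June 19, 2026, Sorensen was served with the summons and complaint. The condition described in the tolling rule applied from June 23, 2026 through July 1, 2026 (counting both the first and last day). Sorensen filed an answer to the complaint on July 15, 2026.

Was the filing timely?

Counting June 19, 2026 as day 1, day 20 is July 8, 2026.
From June 23, 2026 through July 1, 2026 inclusive is 9 days; tolling adds 9 days: July 8, 2026 + 9 days = July 17, 2026.
July 17, 2026 is a listed holiday; July 18, 2026 is Saturday; July 19, 2026 is Sunday. The next qualifying day is July 20, 2026.
The deadline is July 20, 2026; the filing on July 15, 2026 is on or before that date.

Yes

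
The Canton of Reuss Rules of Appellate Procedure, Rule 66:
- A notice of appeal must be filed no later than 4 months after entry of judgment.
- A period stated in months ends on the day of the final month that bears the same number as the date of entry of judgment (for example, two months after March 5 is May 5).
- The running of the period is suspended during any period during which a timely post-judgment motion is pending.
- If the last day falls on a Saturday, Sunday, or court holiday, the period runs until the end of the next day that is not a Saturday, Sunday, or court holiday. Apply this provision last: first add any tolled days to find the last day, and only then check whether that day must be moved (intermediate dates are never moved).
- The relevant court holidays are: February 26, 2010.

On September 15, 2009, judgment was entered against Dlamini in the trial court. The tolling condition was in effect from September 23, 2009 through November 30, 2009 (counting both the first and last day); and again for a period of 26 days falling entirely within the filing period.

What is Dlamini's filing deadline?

April 20, 2010

4 months after September 15, 2009 is January 15, 2010.
From September 23, 2009 through November 30, 2009 inclusive is 69 days; tolling adds 69 days: January 15, 2010 + 69 days = March 25, 2010.
Tolling adds 26 days: March 25, 2010 + 26 days = April 20, 2010.
April 20, 2010 is a Tuesday and not a court holiday, so no extension applies.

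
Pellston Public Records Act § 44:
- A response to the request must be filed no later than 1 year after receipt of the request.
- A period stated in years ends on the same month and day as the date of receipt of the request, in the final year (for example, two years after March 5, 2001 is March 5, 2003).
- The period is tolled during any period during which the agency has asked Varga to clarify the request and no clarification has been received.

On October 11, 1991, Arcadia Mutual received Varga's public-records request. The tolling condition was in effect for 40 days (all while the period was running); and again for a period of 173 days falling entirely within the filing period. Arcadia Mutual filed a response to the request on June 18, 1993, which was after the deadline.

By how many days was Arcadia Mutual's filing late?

1 year after October 11, 1991 is October 11, 1992.
Tolling adds 40 days: October 11, 1992 + 40 days = November 20, 1992.
Tolling adds 173 days: November 20, 1992 + 173 days = May 12, 1993.
The deadline is May 12, 1993; from May 12, 1993 to June 18, 1993 is 37 days.

37 days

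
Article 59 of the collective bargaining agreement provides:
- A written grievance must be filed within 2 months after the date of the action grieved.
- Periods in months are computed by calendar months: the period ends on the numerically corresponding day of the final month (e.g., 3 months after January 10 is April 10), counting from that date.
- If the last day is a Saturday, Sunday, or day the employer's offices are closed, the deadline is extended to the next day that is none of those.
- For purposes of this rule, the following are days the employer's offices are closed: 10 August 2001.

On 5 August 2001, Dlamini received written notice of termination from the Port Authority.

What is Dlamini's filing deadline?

2 months after 5 August 2001 is October 5, 2001.
October 5, 2001 is a Friday and not a day the employer's offices are closed, so no extension applies.

October 5, 2001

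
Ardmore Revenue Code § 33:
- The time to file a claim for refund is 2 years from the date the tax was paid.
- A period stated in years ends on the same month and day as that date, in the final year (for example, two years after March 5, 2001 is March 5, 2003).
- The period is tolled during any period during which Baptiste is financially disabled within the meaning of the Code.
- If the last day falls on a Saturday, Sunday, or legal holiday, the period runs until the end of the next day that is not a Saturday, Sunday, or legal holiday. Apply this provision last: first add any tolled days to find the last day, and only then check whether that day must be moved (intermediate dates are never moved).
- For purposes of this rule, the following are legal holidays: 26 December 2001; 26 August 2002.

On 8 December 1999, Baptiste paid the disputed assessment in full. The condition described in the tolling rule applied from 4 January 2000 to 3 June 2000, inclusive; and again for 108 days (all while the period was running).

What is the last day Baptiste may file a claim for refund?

2 years after 8 December 1999 is December 8, 2001.
From January 4, 2000 through June 3, 2000 inclusive is 152 days; tolling adds 152 days: December 8, 2001 + 152 days = May 9, 2002.
Tolling adds 108 days: May 9, 2002 + 108 days = August 25, 2002.
August 25, 2002 is Sunday; August 26, 2002 is a listed holiday. The next qualifying day is August 27, 2002.

August 27, 2002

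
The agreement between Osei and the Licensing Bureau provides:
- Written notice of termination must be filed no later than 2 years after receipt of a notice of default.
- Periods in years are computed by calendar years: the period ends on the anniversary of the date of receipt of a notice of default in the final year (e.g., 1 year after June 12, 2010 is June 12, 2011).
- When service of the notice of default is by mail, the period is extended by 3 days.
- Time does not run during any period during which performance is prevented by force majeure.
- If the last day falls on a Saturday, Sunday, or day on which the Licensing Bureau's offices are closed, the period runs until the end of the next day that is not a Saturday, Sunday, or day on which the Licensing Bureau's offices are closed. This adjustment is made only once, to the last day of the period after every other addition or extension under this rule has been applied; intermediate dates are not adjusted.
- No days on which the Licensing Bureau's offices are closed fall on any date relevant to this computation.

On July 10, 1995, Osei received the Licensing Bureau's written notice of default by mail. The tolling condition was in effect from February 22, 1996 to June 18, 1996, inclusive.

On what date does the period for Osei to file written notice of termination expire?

November 10, 1997

2 years after July 10, 1995 is July 10, 1997.
Service was by mail, adding 3 days: July 10, 1997 + 3 days = July 13, 1997.
From February 22, 1996 through June 18, 1996 inclusive is 118 days; tolling adds 118 days: July 13, 1997 + 118 days = November 8, 1997.
November 8, 1997 is Saturday; November 9, 1997 is Sunday. The next qualifying day is November 10, 1997.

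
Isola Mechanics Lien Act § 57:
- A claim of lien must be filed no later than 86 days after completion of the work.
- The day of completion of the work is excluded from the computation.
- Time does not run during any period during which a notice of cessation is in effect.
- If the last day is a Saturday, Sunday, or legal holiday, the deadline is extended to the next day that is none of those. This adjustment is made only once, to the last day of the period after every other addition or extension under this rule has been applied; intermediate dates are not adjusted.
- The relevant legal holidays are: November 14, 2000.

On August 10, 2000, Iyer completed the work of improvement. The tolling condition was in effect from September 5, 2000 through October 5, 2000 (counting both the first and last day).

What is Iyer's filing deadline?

86 days after August 10, 2000 is November 4, 2000.
From September 5, 2000 through October 5, 2000 inclusive is 31 days; tolling adds 31 days: November 4, 2000 + 31 days = December 5, 2000.
December 5, 2000 is a Tuesday and not a legal holiday, so no extension applies.

December 5, 2000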